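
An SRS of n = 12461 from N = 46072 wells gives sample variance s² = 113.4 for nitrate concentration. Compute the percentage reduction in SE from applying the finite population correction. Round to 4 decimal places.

14.5874

f = n/N = 12461/46072 = 0.27046796.
SE_no-fpc = √(s²/n) = 0.095395981; SE_fpc = √((1−f)s²/n) = 0.081480233.
Ratio = √(1−f) = 0.85412648. Reduction = 100·(1 − 0.85412648) = 14.5874%.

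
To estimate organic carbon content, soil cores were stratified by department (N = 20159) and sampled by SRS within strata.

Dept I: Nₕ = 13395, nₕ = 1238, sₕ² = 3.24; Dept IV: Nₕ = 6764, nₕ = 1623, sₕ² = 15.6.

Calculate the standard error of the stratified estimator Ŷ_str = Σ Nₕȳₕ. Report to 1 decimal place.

Var(Ŷ_str) = Σₕ Nₕ²(1 − fₕ)sₕ²/nₕ.
Dept I: 13395²·(1 − 1238/13395)·3.24/1238 = 426180.43.
Dept IV: 6764²·(1 − 1623/6764)·15.6/1623 = 334239.12.
Sum = 760419.55.
SE = √(760419.55) = 872.0.

872.0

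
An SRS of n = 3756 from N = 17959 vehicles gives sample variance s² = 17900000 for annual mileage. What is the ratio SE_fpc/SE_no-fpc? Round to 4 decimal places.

0.8893

f = n/N = 3756/17959 = 0.20914305.
SE_no-fpc = √(s²/n) = 69.034109; SE_fpc = √((1−f)s²/n) = 61.392129.
Ratio = √(1−f) = 0.88930138.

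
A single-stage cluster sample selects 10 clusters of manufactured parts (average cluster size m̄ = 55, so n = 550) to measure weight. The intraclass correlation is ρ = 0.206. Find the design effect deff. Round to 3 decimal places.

12.124

deff = 1 + (55 − 1)·0.206 = 1 + 11.124 = 12.124.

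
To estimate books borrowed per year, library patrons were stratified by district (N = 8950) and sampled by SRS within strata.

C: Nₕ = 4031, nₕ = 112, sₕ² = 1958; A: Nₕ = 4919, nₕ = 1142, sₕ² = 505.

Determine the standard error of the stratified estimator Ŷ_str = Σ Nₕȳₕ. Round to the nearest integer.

Var(Ŷ_str) = Σₕ Nₕ²(1 − fₕ)sₕ²/nₕ.
C: 4031²·(1 − 112/4031)·1958/112 = 2.7617396 × 10^8.
A: 4919²·(1 − 1142/4919)·505/1142 = 8.2157853 × 10^6.
Sum = 2.8438975 × 10^8.
SE = √(2.8438975 × 10^8) = 16864.

16864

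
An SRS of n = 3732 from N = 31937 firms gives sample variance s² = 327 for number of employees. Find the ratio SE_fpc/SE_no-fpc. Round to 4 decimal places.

f = n/N = 3732/31937 = 0.11685506.
SE_no-fpc = √(s²/n) = 0.29600773; SE_fpc = √((1−f)s²/n) = 0.27817561.
Ratio = √(1−f) = 0.93975792.

0.9398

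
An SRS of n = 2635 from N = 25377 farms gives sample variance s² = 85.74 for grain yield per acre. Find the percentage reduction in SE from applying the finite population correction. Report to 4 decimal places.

f = n/N = 2635/25377 = 0.10383418.
SE_no-fpc = √(s²/n) = 0.18038542; SE_fpc = √((1−f)s²/n) = 0.17076372.
Ratio = √(1−f) = 0.94666035. Reduction = 100·(1 − 0.94666035) = 5.3340%.

5.3340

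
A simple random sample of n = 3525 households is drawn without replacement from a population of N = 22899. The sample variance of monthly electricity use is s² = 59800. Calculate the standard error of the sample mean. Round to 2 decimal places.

Under SRS without replacement, Var(ȳ) = (1 − f)·s²/n with f = n/N = 3525/22899 = 0.15393685.
Var(ȳ) = (1 − 0.15393685)·59800/3525 = 0.84606315·16.964539 = 14.353071.
SE(ȳ) = √(14.353071) = 3.79.

3.79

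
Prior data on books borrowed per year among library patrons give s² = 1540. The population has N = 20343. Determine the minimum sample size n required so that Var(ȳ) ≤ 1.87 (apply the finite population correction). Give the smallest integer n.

Without fpc, n₀ = s²/D = 1540/1.87 = 823.5294.
With fpc, (1 − n/N)·s²/n ≤ D requires n ≥ n₀/(1 + n₀/N) = 823.5294/(1 + 823.5294/20343) = 791.4882.
Rounding up, n = 792.

792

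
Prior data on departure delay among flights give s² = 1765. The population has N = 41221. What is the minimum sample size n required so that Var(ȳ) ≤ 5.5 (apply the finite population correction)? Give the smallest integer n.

319

Without fpc, n₀ = s²/D = 1765/5.5 = 320.9091.
With fpc, (1 − n/N)·s²/n ≤ D requires n ≥ n₀/(1 + n₀/N) = 320.9091/(1 + 320.9091/41221) = 318.4301.
Rounding up, n = 319.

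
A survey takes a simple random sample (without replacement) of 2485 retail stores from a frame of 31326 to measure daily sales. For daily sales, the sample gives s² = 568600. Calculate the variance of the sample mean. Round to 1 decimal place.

Under SRS without replacement, Var(ȳ) = (1 − f)·s²/n with f = n/N = 2485/31326 = 0.07932708.
Var(ȳ) = (1 − 0.07932708)·568600/2485 = 0.92067292·228.81288 = 210.66182.

210.7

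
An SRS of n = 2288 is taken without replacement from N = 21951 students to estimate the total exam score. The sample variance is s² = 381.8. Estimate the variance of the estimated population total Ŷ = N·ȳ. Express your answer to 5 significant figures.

7.2025 × 10^7

Var(Ŷ) = N²·Var(ȳ) = N²·(1 − n/N)·s²/n.
f = 2288/21951 = 0.10423215; Var(ȳ) = 0.89576785·381.8/2288 = 0.14947734.
Var(Ŷ) = 21951² · 0.14947734 = 7.2025118 × 10^7.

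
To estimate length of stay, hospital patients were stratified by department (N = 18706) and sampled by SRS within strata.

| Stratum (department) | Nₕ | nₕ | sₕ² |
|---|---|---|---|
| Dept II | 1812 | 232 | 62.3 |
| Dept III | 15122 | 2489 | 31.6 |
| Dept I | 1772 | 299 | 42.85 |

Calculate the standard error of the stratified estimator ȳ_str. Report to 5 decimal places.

Var(ȳ_str) = Σₕ Wₕ²(1 − fₕ)sₕ²/nₕ with Wₕ = Nₕ/N, N = 18706.
Dept II: Wₕ = 0.09686732; term = 0.09686732²·(1 − 0.12803532)·62.3/232 = 0.0021971185.
Dept III: Wₕ = 0.80840372; term = 0.80840372²·(1 − 0.16459463)·31.6/2489 = 0.0069313217.
Dept I: Wₕ = 0.09472896; term = 0.09472896²·(1 − 0.16873589)·42.85/299 = 0.0010690161.
Sum = 0.010197456.
SE = √(0.010197456) = 0.10098.

0.10098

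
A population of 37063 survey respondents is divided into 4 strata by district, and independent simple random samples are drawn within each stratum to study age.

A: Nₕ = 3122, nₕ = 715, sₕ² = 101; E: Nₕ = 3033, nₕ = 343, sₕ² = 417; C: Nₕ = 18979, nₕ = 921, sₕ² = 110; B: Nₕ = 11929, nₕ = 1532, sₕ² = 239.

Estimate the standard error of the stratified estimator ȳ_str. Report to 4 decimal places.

0.2278

Var(ȳ_str) = Σₕ Wₕ²(1 − fₕ)sₕ²/nₕ with Wₕ = Nₕ/N, N = 37063.
A: Wₕ = 0.08423495; term = 0.08423495²·(1 − 0.22901986)·101/715 = 7.7275742 × 10^-4.
E: Wₕ = 0.08183363; term = 0.08183363²·(1 − 0.11308935)·417/343 = 0.0072208028.
C: Wₕ = 0.51207404; term = 0.51207404²·(1 − 0.04852732)·110/921 = 0.029798533.
B: Wₕ = 0.32185738; term = 0.32185738²·(1 − 0.12842652)·239/1532 = 0.014085429.
Sum = 0.051877522.
SE = √(0.051877522) = 0.2278.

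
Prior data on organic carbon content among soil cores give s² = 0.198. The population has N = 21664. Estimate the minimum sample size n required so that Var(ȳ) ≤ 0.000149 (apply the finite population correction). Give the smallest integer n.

1253

Without fpc, n₀ = s²/D = 0.198/0.000149 = 1328.8591.
With fpc, (1 − n/N)·s²/n ≤ D requires n ≥ n₀/(1 + n₀/N) = 1328.8591/(1 + 1328.8591/21664) = 1252.0585.
Rounding up, n = 1253.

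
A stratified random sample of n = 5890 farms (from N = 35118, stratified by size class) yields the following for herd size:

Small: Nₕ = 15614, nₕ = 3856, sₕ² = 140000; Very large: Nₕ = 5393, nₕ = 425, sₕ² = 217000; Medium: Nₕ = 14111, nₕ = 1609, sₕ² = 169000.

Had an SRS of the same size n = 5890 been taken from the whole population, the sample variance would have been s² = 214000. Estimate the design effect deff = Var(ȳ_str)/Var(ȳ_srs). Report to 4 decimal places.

Var(ȳ_str) = Σ Wₕ²(1−fₕ)sₕ²/nₕ with Wₕ = Nₕ/35118:
  Small: (15614/35118)²·(1−3856/15614)·140000/3856 = 5.4047933
  Very large: (5393/35118)²·(1−425/5393)·217000/425 = 11.092342
  Medium: (14111/35118)²·(1−1609/14111)·169000/1609 = 15.02479
  → Var(ȳ_str) = 31.521925.
Var(ȳ_srs) = (1 − 5890/35118)·214000/5890 = 30.239026.
deff = 31.521925 / 30.239026 = 1.0424.

1.0424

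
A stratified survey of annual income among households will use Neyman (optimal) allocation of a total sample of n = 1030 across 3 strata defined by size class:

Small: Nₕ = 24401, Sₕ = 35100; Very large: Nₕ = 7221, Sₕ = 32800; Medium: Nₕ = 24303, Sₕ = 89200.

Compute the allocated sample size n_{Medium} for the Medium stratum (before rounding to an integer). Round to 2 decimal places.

684.69

Neyman allocation: nₕ = n·NₕSₕ / Σⱼ NⱼSⱼ.
Σ NⱼSⱼ = 24401·35100 + 7221·32800 + 24303·89200 = 3.2611515 × 10^9.
n_{Medium} = 1030·24303·89200 / (3.2611515 × 10^9) = 684.69.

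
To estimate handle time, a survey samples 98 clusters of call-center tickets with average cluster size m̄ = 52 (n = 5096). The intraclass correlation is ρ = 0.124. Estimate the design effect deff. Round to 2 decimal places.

deff = 1 + (52 − 1)·0.124 = 1 + 6.324 = 7.324.

7.32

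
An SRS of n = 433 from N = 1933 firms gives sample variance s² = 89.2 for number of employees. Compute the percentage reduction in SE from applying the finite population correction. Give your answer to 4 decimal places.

f = n/N = 433/1933 = 0.22400414.
SE_no-fpc = √(s²/n) = 0.45387732; SE_fpc = √((1−f)s²/n) = 0.39982338.
Ratio = √(1−f) = 0.88090627. Reduction = 100·(1 − 0.88090627) = 11.9094%.

11.9094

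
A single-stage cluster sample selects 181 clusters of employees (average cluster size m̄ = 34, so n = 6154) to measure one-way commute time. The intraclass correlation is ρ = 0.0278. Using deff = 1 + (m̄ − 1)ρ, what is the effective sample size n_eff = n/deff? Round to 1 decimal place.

3209.6

deff = 1 + (34 − 1)·0.0278 = 1 + 0.9174 = 1.9174.
n_eff = 6154 / 1.9174 = 3209.6.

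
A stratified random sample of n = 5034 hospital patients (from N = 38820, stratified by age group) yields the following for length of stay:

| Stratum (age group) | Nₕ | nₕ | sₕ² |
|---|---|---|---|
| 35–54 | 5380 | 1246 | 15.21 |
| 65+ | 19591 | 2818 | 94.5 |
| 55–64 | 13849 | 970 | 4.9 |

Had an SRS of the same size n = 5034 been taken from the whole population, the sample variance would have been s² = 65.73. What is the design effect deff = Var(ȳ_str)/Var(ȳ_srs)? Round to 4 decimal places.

0.7119

Var(ȳ_str) = Σ Wₕ²(1−fₕ)sₕ²/nₕ with Wₕ = Nₕ/38820:
  35–54: (5380/38820)²·(1−1246/5380)·15.21/1246 = 1.8015771 × 10^-4
  65+: (19591/38820)²·(1−2818/19591)·94.5/2818 = 0.007312184
  55–64: (13849/38820)²·(1−970/13849)·4.9/970 = 5.9787975 × 10^-4
  → Var(ȳ_str) = 0.0080902215.
Var(ȳ_srs) = (1 − 5034/38820)·65.73/5034 = 0.011364012.
deff = 0.0080902215 / 0.011364012 = 0.7119.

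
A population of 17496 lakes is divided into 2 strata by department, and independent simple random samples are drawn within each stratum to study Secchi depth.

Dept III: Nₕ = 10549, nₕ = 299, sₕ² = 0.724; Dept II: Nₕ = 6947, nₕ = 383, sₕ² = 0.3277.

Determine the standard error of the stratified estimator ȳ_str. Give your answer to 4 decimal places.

Var(ȳ_str) = Σₕ Wₕ²(1 − fₕ)sₕ²/nₕ with Wₕ = Nₕ/N, N = 17496.
Dept III: Wₕ = 0.60293781; term = 0.60293781²·(1 − 0.02834392)·0.724/299 = 8.5531285 × 10^-4.
Dept II: Wₕ = 0.39706219; term = 0.39706219²·(1 − 0.05513171)·0.3277/383 = 1.2745768 × 10^-4.
Sum = 9.8277053 × 10^-4.
SE = √(9.8277053 × 10^-4) = 0.0313.

0.0313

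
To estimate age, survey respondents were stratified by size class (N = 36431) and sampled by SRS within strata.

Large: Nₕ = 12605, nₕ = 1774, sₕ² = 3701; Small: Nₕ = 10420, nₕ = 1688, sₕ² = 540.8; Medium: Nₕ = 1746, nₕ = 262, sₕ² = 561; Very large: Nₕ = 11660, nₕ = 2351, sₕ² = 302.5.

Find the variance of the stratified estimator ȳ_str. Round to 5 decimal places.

Var(ȳ_str) = Σₕ Wₕ²(1 − fₕ)sₕ²/nₕ with Wₕ = Nₕ/N, N = 36431.
Large: Wₕ = 0.34599654; term = 0.34599654²·(1 − 0.14073780)·3701/1774 = 0.21460246.
Small: Wₕ = 0.28602015; term = 0.28602015²·(1 − 0.16199616)·540.8/1688 = 0.021963599.
Medium: Wₕ = 0.04792622; term = 0.04792622²·(1 − 0.15005727)·561/262 = 0.0041802045.
Very large: Wₕ = 0.32005709; term = 0.32005709²·(1 − 0.20162950)·302.5/2351 = 0.01052282.
Sum = 0.25126908.

0.25127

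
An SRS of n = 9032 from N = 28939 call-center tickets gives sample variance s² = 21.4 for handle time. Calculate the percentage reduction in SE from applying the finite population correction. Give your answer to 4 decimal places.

17.0606

f = n/N = 9032/28939 = 0.31210477.
SE_no-fpc = √(s²/n) = 0.048676004; SE_fpc = √((1−f)s²/n) = 0.04037161.
Ratio = √(1−f) = 0.82939449. Reduction = 100·(1 − 0.82939449) = 17.0606%.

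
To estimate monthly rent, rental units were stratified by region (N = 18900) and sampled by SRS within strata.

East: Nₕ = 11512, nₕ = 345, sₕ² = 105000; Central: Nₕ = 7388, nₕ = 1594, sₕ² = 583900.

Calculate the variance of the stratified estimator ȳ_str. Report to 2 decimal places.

153.43

Var(ȳ_str) = Σₕ Wₕ²(1 − fₕ)sₕ²/nₕ with Wₕ = Nₕ/N, N = 18900.
East: Wₕ = 0.60910053; term = 0.60910053²·(1 − 0.02996873)·105000/345 = 109.5302.
Central: Wₕ = 0.39089947; term = 0.39089947²·(1 − 0.21575528)·583900/1594 = 43.896706.
Sum = 153.42691.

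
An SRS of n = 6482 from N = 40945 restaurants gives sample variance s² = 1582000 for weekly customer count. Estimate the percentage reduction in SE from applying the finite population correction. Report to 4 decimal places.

f = n/N = 6482/40945 = 0.15830993.
SE_no-fpc = √(s²/n) = 15.622435; SE_fpc = √((1−f)s²/n) = 14.332595.
Ratio = √(1−f) = 0.91743669. Reduction = 100·(1 − 0.91743669) = 8.2563%.

8.2563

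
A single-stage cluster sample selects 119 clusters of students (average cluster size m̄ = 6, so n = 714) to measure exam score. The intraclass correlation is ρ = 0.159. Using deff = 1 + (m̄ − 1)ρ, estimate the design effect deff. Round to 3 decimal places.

deff = 1 + (6 − 1)·0.159 = 1 + 0.795 = 1.795.

1.795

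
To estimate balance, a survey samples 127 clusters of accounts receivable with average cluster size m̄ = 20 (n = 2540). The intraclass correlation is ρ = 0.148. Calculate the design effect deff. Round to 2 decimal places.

deff = 1 + (20 − 1)·0.148 = 1 + 2.812 = 3.812.

3.81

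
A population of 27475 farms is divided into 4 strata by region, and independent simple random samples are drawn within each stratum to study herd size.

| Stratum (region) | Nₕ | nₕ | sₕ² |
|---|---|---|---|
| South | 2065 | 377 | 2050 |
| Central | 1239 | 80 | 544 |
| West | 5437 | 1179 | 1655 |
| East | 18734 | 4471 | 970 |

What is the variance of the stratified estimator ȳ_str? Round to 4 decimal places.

Var(ȳ_str) = Σₕ Wₕ²(1 − fₕ)sₕ²/nₕ with Wₕ = Nₕ/N, N = 27475.
South: Wₕ = 0.07515924; term = 0.07515924²·(1 − 0.18256659)·2050/377 = 0.025109011.
Central: Wₕ = 0.04509554; term = 0.04509554²·(1 − 0.06456820)·544/80 = 0.01293565.
West: Wₕ = 0.19788899; term = 0.19788899²·(1 − 0.21684753)·1655/1179 = 0.043050062.
East: Wₕ = 0.68185623; term = 0.68185623²·(1 − 0.23865699)·970/4471 = 0.07679502.
Sum = 0.15788974.

0.1579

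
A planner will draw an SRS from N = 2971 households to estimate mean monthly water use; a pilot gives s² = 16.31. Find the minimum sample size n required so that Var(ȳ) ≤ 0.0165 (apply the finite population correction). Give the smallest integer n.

Without fpc, n₀ = s²/D = 16.31/0.0165 = 988.4848.
With fpc, (1 − n/N)·s²/n ≤ D requires n ≥ n₀/(1 + n₀/N) = 988.4848/(1 + 988.4848/2971) = 741.7097.
Rounding up, n = 742.

742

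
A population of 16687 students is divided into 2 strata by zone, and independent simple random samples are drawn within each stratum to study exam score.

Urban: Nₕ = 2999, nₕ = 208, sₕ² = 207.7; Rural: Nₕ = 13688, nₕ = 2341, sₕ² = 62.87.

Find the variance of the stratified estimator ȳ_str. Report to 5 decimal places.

Var(ȳ_str) = Σₕ Wₕ²(1 − fₕ)sₕ²/nₕ with Wₕ = Nₕ/N, N = 16687.
Urban: Wₕ = 0.17972074; term = 0.17972074²·(1 − 0.06935645)·207.7/208 = 0.030016008.
Rural: Wₕ = 0.82027926; term = 0.82027926²·(1 − 0.17102572)·62.87/2341 = 0.014979819.
Sum = 0.044995827.

0.04500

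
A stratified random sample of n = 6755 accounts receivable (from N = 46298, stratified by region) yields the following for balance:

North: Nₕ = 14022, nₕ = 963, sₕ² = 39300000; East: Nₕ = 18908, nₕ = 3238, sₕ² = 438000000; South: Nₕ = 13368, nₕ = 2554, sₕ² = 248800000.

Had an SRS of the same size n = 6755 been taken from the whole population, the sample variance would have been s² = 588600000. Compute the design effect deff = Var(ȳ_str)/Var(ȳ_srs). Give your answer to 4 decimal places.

Var(ȳ_str) = Σ Wₕ²(1−fₕ)sₕ²/nₕ with Wₕ = Nₕ/46298:
  North: (14022/46298)²·(1−963/14022)·39300000/963 = 3486.2754
  East: (18908/46298)²·(1−3238/18908)·438000000/3238 = 18697.666
  South: (13368/46298)²·(1−2554/13368)·248800000/2554 = 6569.8859
  → Var(ȳ_str) = 28753.827.
Var(ȳ_srs) = (1 − 6755/46298)·588600000/6755 = 74422.163.
deff = 28753.827 / 74422.163 = 0.3864.

0.3864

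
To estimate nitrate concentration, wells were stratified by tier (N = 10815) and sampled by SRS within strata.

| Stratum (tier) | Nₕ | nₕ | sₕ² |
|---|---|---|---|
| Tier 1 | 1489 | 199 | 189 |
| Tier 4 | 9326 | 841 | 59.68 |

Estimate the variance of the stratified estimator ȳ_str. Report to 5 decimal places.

0.06361

Var(ȳ_str) = Σₕ Wₕ²(1 − fₕ)sₕ²/nₕ with Wₕ = Nₕ/N, N = 10815.
Tier 1: Wₕ = 0.13767915; term = 0.13767915²·(1 − 0.13364674)·189/199 = 0.015596965.
Tier 4: Wₕ = 0.86232085; term = 0.86232085²·(1 − 0.09017800)·59.68/841 = 0.048009483.
Sum = 0.063606448.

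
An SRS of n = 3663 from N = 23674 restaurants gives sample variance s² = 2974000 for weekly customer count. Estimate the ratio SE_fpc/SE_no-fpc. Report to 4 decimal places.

f = n/N = 3663/23674 = 0.15472670.
SE_no-fpc = √(s²/n) = 28.493908; SE_fpc = √((1−f)s²/n) = 26.196942.
Ratio = √(1−f) = 0.91938746.

0.9194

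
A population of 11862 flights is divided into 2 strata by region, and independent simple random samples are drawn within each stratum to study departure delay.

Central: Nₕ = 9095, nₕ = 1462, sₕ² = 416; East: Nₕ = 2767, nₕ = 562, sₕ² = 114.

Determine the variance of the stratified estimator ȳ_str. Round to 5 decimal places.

0.14918

Var(ȳ_str) = Σₕ Wₕ²(1 − fₕ)sₕ²/nₕ with Wₕ = Nₕ/N, N = 11862.
Central: Wₕ = 0.76673411; term = 0.76673411²·(1 − 0.16074766)·416/1462 = 0.14038738.
East: Wₕ = 0.23326589; term = 0.23326589²·(1 − 0.20310806)·114/562 = 0.0087957008.
Sum = 0.14918308.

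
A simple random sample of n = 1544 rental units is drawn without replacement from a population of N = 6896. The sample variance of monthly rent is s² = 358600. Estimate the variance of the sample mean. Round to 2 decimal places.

Under SRS without replacement, Var(ȳ) = (1 − f)·s²/n with f = n/N = 1544/6896 = 0.22389791.
Var(ȳ) = (1 − 0.22389791)·358600/1544 = 0.77610209·232.25389 = 180.25273.

180.25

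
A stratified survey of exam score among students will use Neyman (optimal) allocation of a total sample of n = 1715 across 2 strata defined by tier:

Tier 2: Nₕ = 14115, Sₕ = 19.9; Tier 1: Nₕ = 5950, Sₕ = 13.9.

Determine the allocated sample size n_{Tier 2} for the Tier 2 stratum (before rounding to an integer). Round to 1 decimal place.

Neyman allocation: nₕ = n·NₕSₕ / Σⱼ NⱼSⱼ.
Σ NⱼSⱼ = 14115·19.9 + 5950·13.9 = 363593.5.
n_{Tier 2} = 1715·14115·19.9 / 363593.5 = 1324.9.

1324.9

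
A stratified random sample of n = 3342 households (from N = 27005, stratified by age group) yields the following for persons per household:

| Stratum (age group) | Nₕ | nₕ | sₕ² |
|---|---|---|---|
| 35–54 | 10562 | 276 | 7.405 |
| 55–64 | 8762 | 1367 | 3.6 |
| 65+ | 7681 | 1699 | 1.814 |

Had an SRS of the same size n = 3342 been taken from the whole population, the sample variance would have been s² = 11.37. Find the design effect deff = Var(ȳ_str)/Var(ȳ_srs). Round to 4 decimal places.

1.4418

Var(ȳ_str) = Σ Wₕ²(1−fₕ)sₕ²/nₕ with Wₕ = Nₕ/27005:
  35–54: (10562/27005)²·(1−276/10562)·7.405/276 = 0.0039968726
  55–64: (8762/27005)²·(1−1367/8762)·3.6/1367 = 2.3398448 × 10^-4
  65+: (7681/27005)²·(1−1699/7681)·1.814/1699 = 6.7269735 × 10^-5
  → Var(ȳ_str) = 0.0042981268.
Var(ȳ_srs) = (1 − 3342/27005)·11.37/3342 = 0.0029811213.
deff = 0.0042981268 / 0.0029811213 = 1.4418.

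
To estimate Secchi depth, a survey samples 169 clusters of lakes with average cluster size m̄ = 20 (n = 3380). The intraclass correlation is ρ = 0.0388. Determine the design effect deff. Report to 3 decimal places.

deff = 1 + (20 − 1)·0.0388 = 1 + 0.7372 = 1.7372.

1.737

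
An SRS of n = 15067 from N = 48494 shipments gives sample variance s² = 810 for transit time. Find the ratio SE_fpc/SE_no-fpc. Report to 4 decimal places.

f = n/N = 15067/48494 = 0.31069823.
SE_no-fpc = √(s²/n) = 0.23186175; SE_fpc = √((1−f)s²/n) = 0.19250136.
Ratio = √(1−f) = 0.83024199.

0.8302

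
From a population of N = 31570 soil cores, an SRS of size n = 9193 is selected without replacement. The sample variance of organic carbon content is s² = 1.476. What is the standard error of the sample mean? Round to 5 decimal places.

Under SRS without replacement, Var(ȳ) = (1 − f)·s²/n with f = n/N = 9193/31570 = 0.29119417.
Var(ȳ) = (1 − 0.29119417)·1.476/9193 = 0.70880583·1.6055695 × 10^-4 = 1.138037 × 10^-4.
SE(ȳ) = √(1.138037 × 10^-4) = 0.01067.

0.01067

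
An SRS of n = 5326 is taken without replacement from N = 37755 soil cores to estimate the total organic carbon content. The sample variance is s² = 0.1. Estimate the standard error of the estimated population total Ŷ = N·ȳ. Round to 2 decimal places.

Var(Ŷ) = N²·Var(ȳ) = N²·(1 − n/N)·s²/n.
f = 5326/37755 = 0.14106741; Var(ȳ) = 0.85893259·0.1/5326 = 1.6127161 × 10^-5.
Var(Ŷ) = 37755² · (1.6127161 × 10^-5) = 22988.301.
SE(Ŷ) = √(22988.301) = 151.62.

151.62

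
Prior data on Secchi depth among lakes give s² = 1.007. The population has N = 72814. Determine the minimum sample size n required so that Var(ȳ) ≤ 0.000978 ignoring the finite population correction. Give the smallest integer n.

Without fpc, n₀ = s²/D = 1.007/0.000978 = 1029.6524.
Rounding up, n = 1030.

1030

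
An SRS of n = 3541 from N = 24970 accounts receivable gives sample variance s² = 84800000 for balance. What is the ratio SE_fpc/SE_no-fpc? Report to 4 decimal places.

0.9264

f = n/N = 3541/24970 = 0.14181017.
SE_no-fpc = √(s²/n) = 154.75153; SE_fpc = √((1−f)s²/n) = 143.35955.
Ratio = √(1−f) = 0.92638536.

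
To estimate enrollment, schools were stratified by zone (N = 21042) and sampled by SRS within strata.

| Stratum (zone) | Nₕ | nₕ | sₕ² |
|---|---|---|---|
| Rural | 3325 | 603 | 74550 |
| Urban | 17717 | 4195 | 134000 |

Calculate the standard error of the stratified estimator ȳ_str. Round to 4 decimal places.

4.4509

Var(ȳ_str) = Σₕ Wₕ²(1 − fₕ)sₕ²/nₕ with Wₕ = Nₕ/N, N = 21042.
Rural: Wₕ = 0.15801730; term = 0.15801730²·(1 − 0.18135338)·74550/603 = 2.5271794.
Urban: Wₕ = 0.84198270; term = 0.84198270²·(1 − 0.23677824)·134000/4195 = 17.283429.
Sum = 19.810608.
SE = √(19.810608) = 4.4509.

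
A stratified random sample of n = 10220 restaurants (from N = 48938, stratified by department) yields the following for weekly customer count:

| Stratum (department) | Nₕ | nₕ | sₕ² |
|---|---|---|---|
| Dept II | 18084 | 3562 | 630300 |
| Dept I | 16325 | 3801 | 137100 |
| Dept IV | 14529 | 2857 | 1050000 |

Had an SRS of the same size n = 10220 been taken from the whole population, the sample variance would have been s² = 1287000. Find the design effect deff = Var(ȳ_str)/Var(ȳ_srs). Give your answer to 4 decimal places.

0.4869

Var(ȳ_str) = Σ Wₕ²(1−fₕ)sₕ²/nₕ with Wₕ = Nₕ/48938:
  Dept II: (18084/48938)²·(1−3562/18084)·630300/3562 = 19.403581
  Dept I: (16325/48938)²·(1−3801/16325)·137100/3801 = 3.079239
  Dept IV: (14529/48938)²·(1−2857/14529)·1050000/2857 = 26.023615
  → Var(ȳ_str) = 48.506435.
Var(ȳ_srs) = (1 − 10220/48938)·1287000/10220 = 99.630968.
deff = 48.506435 / 99.630968 = 0.4869.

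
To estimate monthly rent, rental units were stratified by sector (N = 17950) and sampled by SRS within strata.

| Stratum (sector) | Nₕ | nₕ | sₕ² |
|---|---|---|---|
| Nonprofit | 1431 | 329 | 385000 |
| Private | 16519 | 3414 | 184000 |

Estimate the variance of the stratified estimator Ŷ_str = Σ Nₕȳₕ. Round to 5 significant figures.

Var(Ŷ_str) = Σₕ Nₕ²(1 − fₕ)sₕ²/nₕ.
Nonprofit: 1431²·(1 − 329/1431)·385000/329 = 1.8453811 × 10^9.
Private: 16519²·(1 − 3414/16519)·184000/3414 = 1.1667427 × 10^10.
Sum = 1.3512808 × 10^10.

1.3513 × 10^10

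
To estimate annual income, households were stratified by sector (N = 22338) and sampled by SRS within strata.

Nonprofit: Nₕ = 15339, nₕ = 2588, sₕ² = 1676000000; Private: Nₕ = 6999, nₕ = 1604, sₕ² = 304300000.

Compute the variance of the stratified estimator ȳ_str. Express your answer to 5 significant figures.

268200

Var(ȳ_str) = Σₕ Wₕ²(1 − fₕ)sₕ²/nₕ with Wₕ = Nₕ/N, N = 22338.
Nonprofit: Wₕ = 0.68667741; term = 0.68667741²·(1 − 0.16872026)·1676000000/2588 = 253841.4.
Private: Wₕ = 0.31332259; term = 0.31332259²·(1 − 0.22917560)·304300000/1604 = 14356.099.
Sum = 268197.5.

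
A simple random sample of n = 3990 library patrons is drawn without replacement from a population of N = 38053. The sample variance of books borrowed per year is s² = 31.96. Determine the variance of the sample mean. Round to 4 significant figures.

Under SRS without replacement, Var(ȳ) = (1 − f)·s²/n with f = n/N = 3990/38053 = 0.10485376.
Var(ȳ) = (1 − 0.10485376)·31.96/3990 = 0.89514624·0.0080100251 = 0.0071701438.

0.007170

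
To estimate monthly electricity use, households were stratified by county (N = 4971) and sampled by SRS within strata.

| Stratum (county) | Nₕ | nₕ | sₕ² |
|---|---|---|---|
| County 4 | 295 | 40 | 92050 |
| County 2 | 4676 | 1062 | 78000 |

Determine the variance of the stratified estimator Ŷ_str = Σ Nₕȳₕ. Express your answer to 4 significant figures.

1.414 × 10^9

Var(Ŷ_str) = Σₕ Nₕ²(1 − fₕ)sₕ²/nₕ.
County 4: 295²·(1 − 40/295)·92050/40 = 1.7311153 × 10^8.
County 2: 4676²·(1 − 1062/4676)·78000/1062 = 1.2411742 × 10^9.
Sum = 1.4142857 × 10^9.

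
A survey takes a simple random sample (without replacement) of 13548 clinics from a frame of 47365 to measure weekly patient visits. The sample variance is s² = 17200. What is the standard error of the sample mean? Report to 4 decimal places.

0.9521

Under SRS without replacement, Var(ȳ) = (1 − f)·s²/n with f = n/N = 13548/47365 = 0.28603399.
Var(ȳ) = (1 − 0.28603399)·17200/13548 = 0.71396601·1.2695601 = 0.90642274.
SE(ȳ) = √(0.90642274) = 0.9521.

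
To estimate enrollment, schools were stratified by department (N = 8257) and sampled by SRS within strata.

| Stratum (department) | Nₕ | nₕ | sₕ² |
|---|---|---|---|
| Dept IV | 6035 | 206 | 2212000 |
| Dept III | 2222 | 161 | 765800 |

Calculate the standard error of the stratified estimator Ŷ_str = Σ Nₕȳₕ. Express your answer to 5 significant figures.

632080

Var(Ŷ_str) = Σₕ Nₕ²(1 − fₕ)sₕ²/nₕ.
Dept IV: 6035²·(1 − 206/6035)·2212000/206 = 3.7773674 × 10^11.
Dept III: 2222²·(1 − 161/2222)·765800/161 = 2.1782691 × 10^10.
Sum = 3.9951943 × 10^11.
SE = √(3.9951943 × 10^11) = 632080.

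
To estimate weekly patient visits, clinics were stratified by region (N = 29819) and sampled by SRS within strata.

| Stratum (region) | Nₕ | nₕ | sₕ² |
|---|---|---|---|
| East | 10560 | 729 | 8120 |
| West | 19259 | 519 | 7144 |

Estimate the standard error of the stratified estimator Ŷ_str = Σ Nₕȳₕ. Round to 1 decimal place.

78257.9

Var(Ŷ_str) = Σₕ Nₕ²(1 − fₕ)sₕ²/nₕ.
East: 10560²·(1 − 729/10560)·8120/729 = 1.1563522 × 10^9.
West: 19259²·(1 − 519/19259)·7144/519 = 4.9679522 × 10^9.
Sum = 6.1243044 × 10^9.
SE = √(6.1243044 × 10^9) = 78257.9.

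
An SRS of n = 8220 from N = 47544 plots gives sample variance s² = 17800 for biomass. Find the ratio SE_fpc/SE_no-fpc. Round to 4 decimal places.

f = n/N = 8220/47544 = 0.17289248.
SE_no-fpc = √(s²/n) = 1.4715468; SE_fpc = √((1−f)s²/n) = 1.3383049.
Ratio = √(1−f) = 0.90945452.

0.9095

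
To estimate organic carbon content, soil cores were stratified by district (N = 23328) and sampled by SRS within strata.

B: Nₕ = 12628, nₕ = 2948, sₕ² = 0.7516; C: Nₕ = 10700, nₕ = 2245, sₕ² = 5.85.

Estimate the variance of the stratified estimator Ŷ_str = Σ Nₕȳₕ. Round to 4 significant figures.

Var(Ŷ_str) = Σₕ Nₕ²(1 − fₕ)sₕ²/nₕ.
B: 12628²·(1 − 2948/12628)·0.7516/2948 = 31165.15.
C: 10700²·(1 − 2245/10700)·5.85/2245 = 235741.97.
Sum = 266907.12.

266900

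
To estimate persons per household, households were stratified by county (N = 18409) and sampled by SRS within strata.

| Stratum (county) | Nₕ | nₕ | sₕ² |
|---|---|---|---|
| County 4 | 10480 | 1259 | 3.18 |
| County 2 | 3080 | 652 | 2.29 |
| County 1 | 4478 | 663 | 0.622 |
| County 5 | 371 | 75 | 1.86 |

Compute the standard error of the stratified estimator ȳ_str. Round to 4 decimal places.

Var(ȳ_str) = Σₕ Wₕ²(1 − fₕ)sₕ²/nₕ with Wₕ = Nₕ/N, N = 18409.
County 4: Wₕ = 0.56928676; term = 0.56928676²·(1 − 0.12013359)·3.18/1259 = 7.2024508 × 10^-4.
County 2: Wₕ = 0.16730947; term = 0.16730947²·(1 − 0.21168831)·2.29/652 = 7.7504495 × 10^-5.
County 1: Wₕ = 0.24325058; term = 0.24325058²·(1 − 0.14805717)·0.622/663 = 4.7292807 × 10^-5.
County 5: Wₕ = 0.02015319; term = 0.02015319²·(1 − 0.20215633)·1.86/75 = 8.0363142 × 10^-6.
Sum = 8.530787 × 10^-4.
SE = √(8.530787 × 10^-4) = 0.0292.

0.0292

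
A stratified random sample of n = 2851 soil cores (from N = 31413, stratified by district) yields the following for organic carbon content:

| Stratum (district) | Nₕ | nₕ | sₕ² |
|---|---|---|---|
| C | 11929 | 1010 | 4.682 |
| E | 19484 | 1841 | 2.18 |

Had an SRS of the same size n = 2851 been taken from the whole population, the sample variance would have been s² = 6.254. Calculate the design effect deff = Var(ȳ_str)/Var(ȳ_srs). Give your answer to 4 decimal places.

Var(ȳ_str) = Σ Wₕ²(1−fₕ)sₕ²/nₕ with Wₕ = Nₕ/31413:
  C: (11929/31413)²·(1−1010/11929)·4.682/1010 = 6.118967 × 10^-4
  E: (19484/31413)²·(1−1841/19484)·2.18/1841 = 4.1250995 × 10^-4
  → Var(ȳ_str) = 0.0010244067.
Var(ȳ_srs) = (1 − 2851/31413)·6.254/2851 = 0.0019945267.
deff = 0.0010244067 / 0.0019945267 = 0.5136.

0.5136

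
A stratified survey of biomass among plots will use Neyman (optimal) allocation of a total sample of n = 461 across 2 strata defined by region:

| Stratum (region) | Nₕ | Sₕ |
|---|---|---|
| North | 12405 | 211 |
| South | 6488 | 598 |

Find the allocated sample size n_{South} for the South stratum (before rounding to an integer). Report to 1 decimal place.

275.3

Neyman allocation: nₕ = n·NₕSₕ / Σⱼ NⱼSⱼ.
Σ NⱼSⱼ = 12405·211 + 6488·598 = 6.497279 × 10^6.
n_{South} = 461·6488·598 / (6.497279 × 10^6) = 275.3.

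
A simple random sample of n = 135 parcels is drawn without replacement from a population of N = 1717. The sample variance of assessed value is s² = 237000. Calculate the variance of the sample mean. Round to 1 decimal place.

1617.5

Under SRS without replacement, Var(ȳ) = (1 − f)·s²/n with f = n/N = 135/1717 = 0.07862551.
Var(ȳ) = (1 − 0.07862551)·237000/135 = 0.92137449·1755.5556 = 1617.5241.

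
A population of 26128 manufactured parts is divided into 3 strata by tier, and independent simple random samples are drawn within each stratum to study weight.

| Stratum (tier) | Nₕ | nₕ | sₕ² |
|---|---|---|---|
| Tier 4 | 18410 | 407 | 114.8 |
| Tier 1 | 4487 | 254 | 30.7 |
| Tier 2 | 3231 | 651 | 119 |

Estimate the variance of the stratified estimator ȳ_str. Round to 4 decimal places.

Var(ȳ_str) = Σₕ Wₕ²(1 − fₕ)sₕ²/nₕ with Wₕ = Nₕ/N, N = 26128.
Tier 4: Wₕ = 0.70460808; term = 0.70460808²·(1 − 0.02210755)·114.8/407 = 0.1369411.
Tier 1: Wₕ = 0.17173148; term = 0.17173148²·(1 − 0.05660798)·30.7/254 = 0.0033627661.
Tier 2: Wₕ = 0.12366044; term = 0.12366044²·(1 − 0.20148561)·119/651 = 0.0022320828.
Sum = 0.14253595.

0.1425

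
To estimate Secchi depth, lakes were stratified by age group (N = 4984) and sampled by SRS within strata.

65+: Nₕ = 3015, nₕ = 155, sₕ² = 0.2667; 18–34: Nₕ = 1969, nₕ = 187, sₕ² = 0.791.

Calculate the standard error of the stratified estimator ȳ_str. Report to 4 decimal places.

0.0346

Var(ȳ_str) = Σₕ Wₕ²(1 − fₕ)sₕ²/nₕ with Wₕ = Nₕ/N, N = 4984.
65+: Wₕ = 0.60493579; term = 0.60493579²·(1 − 0.05140962)·0.2667/155 = 5.9729462 × 10^-4.
18–34: Wₕ = 0.39506421; term = 0.39506421²·(1 − 0.09497207)·0.791/187 = 5.9749218 × 10^-4.
Sum = 0.0011947868.
SE = √(0.0011947868) = 0.0346.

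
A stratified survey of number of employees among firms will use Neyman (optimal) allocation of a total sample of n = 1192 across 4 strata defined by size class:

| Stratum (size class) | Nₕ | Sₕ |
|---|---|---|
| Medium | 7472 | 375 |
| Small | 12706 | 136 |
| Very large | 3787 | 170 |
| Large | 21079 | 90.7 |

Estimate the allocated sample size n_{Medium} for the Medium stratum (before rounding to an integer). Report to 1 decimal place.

Neyman allocation: nₕ = n·NₕSₕ / Σⱼ NⱼSⱼ.
Σ NⱼSⱼ = 7472·375 + 12706·136 + 3787·170 + 21079·90.7 = 7.0856713 × 10^6.
n_{Medium} = 1192·7472·375 / (7.0856713 × 10^6) = 471.4.

471.4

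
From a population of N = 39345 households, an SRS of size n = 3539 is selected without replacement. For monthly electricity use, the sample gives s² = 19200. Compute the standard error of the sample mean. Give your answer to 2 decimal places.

Under SRS without replacement, Var(ȳ) = (1 − f)·s²/n with f = n/N = 3539/39345 = 0.08994790.
Var(ȳ) = (1 − 0.08994790)·19200/3539 = 0.91005210·5.4252614 = 4.9372705.
SE(ȳ) = √(4.9372705) = 2.22.

2.22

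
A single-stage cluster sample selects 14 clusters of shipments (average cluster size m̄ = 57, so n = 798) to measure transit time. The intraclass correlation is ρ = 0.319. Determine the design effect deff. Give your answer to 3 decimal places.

deff = 1 + (57 − 1)·0.319 = 1 + 17.864 = 18.864.

18.864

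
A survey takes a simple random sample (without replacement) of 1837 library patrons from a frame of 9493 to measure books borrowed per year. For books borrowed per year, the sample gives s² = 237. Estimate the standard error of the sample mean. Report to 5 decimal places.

Under SRS without replacement, Var(ȳ) = (1 − f)·s²/n with f = n/N = 1837/9493 = 0.19351101.
Var(ȳ) = (1 − 0.19351101)·237/1837 = 0.80648899·0.1290147 = 0.10404893.
SE(ȳ) = √(0.10404893) = 0.32257.

0.32257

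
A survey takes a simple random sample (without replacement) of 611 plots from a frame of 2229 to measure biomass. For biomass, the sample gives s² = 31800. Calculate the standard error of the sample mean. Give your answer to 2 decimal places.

Under SRS without replacement, Var(ȳ) = (1 − f)·s²/n with f = n/N = 611/2229 = 0.27411395.
Var(ȳ) = (1 − 0.27411395)·31800/611 = 0.72588605·52.045827 = 37.779339.
SE(ȳ) = √(37.779339) = 6.15.

6.15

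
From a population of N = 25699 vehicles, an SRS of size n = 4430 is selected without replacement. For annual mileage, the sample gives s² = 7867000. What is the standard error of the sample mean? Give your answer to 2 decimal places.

Under SRS without replacement, Var(ȳ) = (1 − f)·s²/n with f = n/N = 4430/25699 = 0.17238025.
Var(ȳ) = (1 − 0.17238025)·7867000/4430 = 0.82761975·1775.8465 = 1469.7256.
SE(ȳ) = √(1469.7256) = 38.34.

38.34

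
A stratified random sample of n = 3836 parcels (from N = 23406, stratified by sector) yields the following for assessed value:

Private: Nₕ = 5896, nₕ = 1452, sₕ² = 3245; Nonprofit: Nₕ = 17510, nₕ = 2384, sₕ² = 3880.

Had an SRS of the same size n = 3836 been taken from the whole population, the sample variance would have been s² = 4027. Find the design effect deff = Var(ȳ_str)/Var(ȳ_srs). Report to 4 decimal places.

Var(ȳ_str) = Σ Wₕ²(1−fₕ)sₕ²/nₕ with Wₕ = Nₕ/23406:
  Private: (5896/23406)²·(1−1452/5896)·3245/1452 = 0.10688708
  Nonprofit: (17510/23406)²·(1−2384/17510)·3880/2384 = 0.78683073
  → Var(ȳ_str) = 0.89371781.
Var(ȳ_srs) = (1 − 3836/23406)·4027/3836 = 0.87774155.
deff = 0.89371781 / 0.87774155 = 1.0182.

1.0182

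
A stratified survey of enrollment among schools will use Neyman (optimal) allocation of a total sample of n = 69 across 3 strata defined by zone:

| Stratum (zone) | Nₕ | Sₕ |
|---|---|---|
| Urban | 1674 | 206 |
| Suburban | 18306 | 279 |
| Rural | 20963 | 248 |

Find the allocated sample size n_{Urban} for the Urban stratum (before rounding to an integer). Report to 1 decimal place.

2.2

Neyman allocation: nₕ = n·NₕSₕ / Σⱼ NⱼSⱼ.
Σ NⱼSⱼ = 1674·206 + 18306·279 + 20963·248 = 1.0651042 × 10^7.
n_{Urban} = 69·1674·206 / (1.0651042 × 10^7) = 2.2.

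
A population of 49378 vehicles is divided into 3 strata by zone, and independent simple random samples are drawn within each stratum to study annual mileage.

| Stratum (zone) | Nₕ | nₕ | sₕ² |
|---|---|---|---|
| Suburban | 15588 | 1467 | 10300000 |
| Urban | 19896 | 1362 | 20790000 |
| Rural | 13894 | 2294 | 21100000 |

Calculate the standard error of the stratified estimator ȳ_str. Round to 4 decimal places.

59.5857

Var(ȳ_str) = Σₕ Wₕ²(1 − fₕ)sₕ²/nₕ with Wₕ = Nₕ/N, N = 49378.
Suburban: Wₕ = 0.31568715; term = 0.31568715²·(1 − 0.09411085)·10300000/1467 = 633.86383.
Urban: Wₕ = 0.40293248; term = 0.40293248²·(1 − 0.06845597)·20790000/1362 = 2308.5821.
Rural: Wₕ = 0.28138037; term = 0.28138037²·(1 − 0.16510724)·21100000/2294 = 608.00526.
Sum = 3550.4512.
SE = √(3550.4512) = 59.5857.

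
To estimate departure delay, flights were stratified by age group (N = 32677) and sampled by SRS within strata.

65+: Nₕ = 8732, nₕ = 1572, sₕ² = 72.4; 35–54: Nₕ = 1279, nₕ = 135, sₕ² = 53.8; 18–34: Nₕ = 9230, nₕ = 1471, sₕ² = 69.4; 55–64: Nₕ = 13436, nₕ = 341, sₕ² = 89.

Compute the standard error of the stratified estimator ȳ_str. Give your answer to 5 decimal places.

Var(ȳ_str) = Σₕ Wₕ²(1 − fₕ)sₕ²/nₕ with Wₕ = Nₕ/N, N = 32677.
65+: Wₕ = 0.26722159; term = 0.26722159²·(1 − 0.18002749)·72.4/1572 = 0.0026966738.
35–54: Wₕ = 0.03914068; term = 0.03914068²·(1 − 0.10555121)·53.8/135 = 5.4608559 × 10^-4.
18–34: Wₕ = 0.28246167; term = 0.28246167²·(1 − 0.15937161)·69.4/1471 = 0.0031642435.
55–64: Wₕ = 0.41117606; term = 0.41117606²·(1 − 0.02537958)·89/341 = 0.043005774.
Sum = 0.049412777.
SE = √(0.049412777) = 0.22229.

0.22229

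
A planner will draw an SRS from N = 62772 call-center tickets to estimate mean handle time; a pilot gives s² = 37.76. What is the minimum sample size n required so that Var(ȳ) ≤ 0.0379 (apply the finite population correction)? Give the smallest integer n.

981

Without fpc, n₀ = s²/D = 37.76/0.0379 = 996.3061.
With fpc, (1 − n/N)·s²/n ≤ D requires n ≥ n₀/(1 + n₀/N) = 996.3061/(1 + 996.3061/62772) = 980.7400.
Rounding up, n = 981.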